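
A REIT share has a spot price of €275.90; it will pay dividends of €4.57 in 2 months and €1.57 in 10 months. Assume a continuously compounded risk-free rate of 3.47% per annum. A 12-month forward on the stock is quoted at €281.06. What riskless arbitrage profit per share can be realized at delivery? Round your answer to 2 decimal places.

€1.70 per share

PV(dividends) I = 4.57·e^(−0.0347·2/12) + 1.57·e^(−0.0347·10/12) = 6.0689
Fair forward F* = (S − I)·e^(rT) = (275.90 − 6.0689)·e^0.034700 = 269.8311 × 1.035309 = 279.3586
Market €281.06 > fair 279.3586: forward overpriced → cash-and-carry (borrow at r, buy the stock and collect the dividends, short the forward).
Profit at T = |F_mkt − F*| = |281.06 − 279.3586| = €1.70 per share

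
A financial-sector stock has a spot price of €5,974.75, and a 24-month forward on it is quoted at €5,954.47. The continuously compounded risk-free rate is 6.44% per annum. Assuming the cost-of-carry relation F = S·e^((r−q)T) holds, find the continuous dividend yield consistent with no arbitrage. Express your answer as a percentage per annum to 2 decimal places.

From F = S·e^((r−q)T): (r − q) = ln(F/S)/T
ln(5954.47/5974.75) = ln(0.996606) = -0.003400
(r − q) = -0.003400 / (24/12) = -0.001700
q = r − ln(F/S)/T = 0.0644 + 0.001700 = 0.066100
q = 6.61%

6.61%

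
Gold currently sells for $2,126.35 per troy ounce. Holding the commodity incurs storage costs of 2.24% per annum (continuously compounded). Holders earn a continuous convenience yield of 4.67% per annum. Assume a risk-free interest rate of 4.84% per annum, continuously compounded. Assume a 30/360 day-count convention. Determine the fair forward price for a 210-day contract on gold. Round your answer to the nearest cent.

Net carry = r + u − y = 0.0484 + 0.0224 − 0.0467 = 0.0241
F = S·e^((r+u−y)T) = 2126.35 · e^(0.0241 × 210/360) = 2126.35 · e^0.01405833
= 2126.35 × 1.01415761 = $2,156.45 per troy ounce

$2,156.45 per troy ounce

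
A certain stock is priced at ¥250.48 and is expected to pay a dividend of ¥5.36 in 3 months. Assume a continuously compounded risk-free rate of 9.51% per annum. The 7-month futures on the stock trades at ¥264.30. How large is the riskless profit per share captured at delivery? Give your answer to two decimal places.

¥5.06 per share

PV(dividends) I = 5.36·e^(−0.0951·3/12) = 5.2341
Fair futures F* = (S − I)·e^(rT) = (250.48 − 5.2341)·e^0.055475 = 245.2459 × 1.057043 = 259.2355
Market ¥264.30 > fair 259.2355: forward overpriced → cash-and-carry (borrow at r, buy the stock and collect the dividends, short the forward).
Profit at T = |F_mkt − F*| = |264.30 − 259.2355| = ¥5.06 per share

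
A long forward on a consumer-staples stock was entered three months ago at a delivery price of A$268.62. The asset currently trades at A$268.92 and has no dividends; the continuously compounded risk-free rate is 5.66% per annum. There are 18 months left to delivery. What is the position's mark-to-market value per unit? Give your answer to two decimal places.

A$22.16

Current fair forward for the remaining 18 months: F = S·e^(r·T), r = 0.0566
F = 268.92 · e^(0.0566 × 18/12) = 268.92 × 1.088608 = 292.7485
Value of long forward = (F − K)·e^(−rT) = (292.7485 − 268.62) · e^(−0.0566·18/12)
= 24.1285 × 0.918604 = 22.16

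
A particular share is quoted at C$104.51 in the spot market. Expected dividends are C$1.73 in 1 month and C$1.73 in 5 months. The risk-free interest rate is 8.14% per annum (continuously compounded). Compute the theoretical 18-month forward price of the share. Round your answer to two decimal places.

PV(dividends) I = 1.73·e^(−0.0814·1/12) + 1.73·e^(−0.0814·5/12)
I = 1.7183 + 1.6723 = 3.3906
F = (S − I)·e^(rT) = (104.51 − 3.3906) · e^(0.0814·18/12)
= 101.1194 · e^0.122100 = 101.1194 × 1.129867 = C$114.25

C$114.25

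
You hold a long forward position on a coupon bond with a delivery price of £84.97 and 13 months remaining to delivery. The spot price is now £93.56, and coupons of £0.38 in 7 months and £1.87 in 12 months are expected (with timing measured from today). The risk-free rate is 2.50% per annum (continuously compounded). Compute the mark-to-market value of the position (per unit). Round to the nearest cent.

PV(remaining coupons) I = 0.38·e^(−0.0250·7/12) + 1.87·e^(−0.0250·12/12) = 2.1983
Current forward F = (S − I)·e^(rT) = (93.56 − 2.1983)·e^(0.0250·13/12) = 91.3617 × 1.027453 = 93.8699
Value (long) = (F − K)·e^(−rT) = (93.8699 − 84.97) × 0.973280 = 8.6621
Value = £8.66

£8.66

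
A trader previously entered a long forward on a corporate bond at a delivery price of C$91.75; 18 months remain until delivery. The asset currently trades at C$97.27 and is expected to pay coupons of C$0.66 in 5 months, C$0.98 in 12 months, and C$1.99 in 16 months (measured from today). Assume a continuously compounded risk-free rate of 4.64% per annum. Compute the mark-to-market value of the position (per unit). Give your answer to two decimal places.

C$8.24

PV(remaining coupons) I = 0.66·e^(−0.0464·5/12) + 0.98·e^(−0.0464·12/12) + 1.99·e^(−0.0464·16/12) = 3.4535
Current forward F = (S − I)·e^(rT) = (97.27 − 3.4535)·e^(0.0464·18/12) = 93.8165 × 1.072079 = 100.5787
Value (long) = (F − K)·e^(−rT) = (100.5787 − 91.75) × 0.932767 = 8.2351
Value = C$8.24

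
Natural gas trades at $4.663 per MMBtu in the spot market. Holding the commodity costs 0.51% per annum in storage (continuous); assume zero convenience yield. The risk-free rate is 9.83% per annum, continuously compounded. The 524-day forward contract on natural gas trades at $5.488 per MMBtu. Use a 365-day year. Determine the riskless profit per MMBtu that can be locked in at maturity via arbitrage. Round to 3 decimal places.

$0.079 per MMBtu

Fair forward: F* = S·e^(carry·T), with carry = (r + u) = 0.0983 + 0.0051 = 0.1034
F* = 4.663 · e^(0.1034 × 524/365) = 4.663 · e^0.148443 = 4.663 × 1.160027 = $5.4092
Market $5.488 > fair $5.4092: forward overpriced → cash-and-carry (buy spot, short the forward).
At maturity, profit = |F_mkt − F*| = |5.488 − 5.4092| = $0.079 per MMBtu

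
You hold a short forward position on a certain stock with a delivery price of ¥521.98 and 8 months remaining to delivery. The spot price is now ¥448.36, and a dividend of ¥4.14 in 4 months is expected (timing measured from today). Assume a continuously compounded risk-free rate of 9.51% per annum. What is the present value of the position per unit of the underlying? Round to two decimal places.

PV(remaining dividends) I = 4.14·e^(−0.0951·4/12) = 4.0108
Current forward F = (S − I)·e^(rT) = (448.36 − 4.0108)·e^(0.0951·8/12) = 444.3492 × 1.065453 = 473.4332
Value (long) = (F − K)·e^(−rT) = (473.4332 − 521.98) × 0.938568 = -45.5645
Short position value = −(long value) = ¥45.56

¥45.56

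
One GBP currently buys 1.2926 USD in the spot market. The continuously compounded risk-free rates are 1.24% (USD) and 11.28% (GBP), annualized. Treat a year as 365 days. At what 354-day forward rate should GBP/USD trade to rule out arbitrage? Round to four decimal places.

1.1727

F = S·e^((r_USD − r_GBP)T) = 1.2926 · e^((0.0124 − 0.1128) × 354/365)
= 1.2926 · e^-0.097374 = 1.2926 × 0.907217
F = 1.1727 USD per GBP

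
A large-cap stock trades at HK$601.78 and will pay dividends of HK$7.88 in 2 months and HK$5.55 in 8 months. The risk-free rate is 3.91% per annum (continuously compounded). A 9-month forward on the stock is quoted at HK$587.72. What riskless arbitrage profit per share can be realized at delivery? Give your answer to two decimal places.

HK$18.34 per share

PV(dividends) I = 7.88·e^(−0.0391·2/12) + 5.55·e^(−0.0391·8/12) = 13.2360
Fair forward F* = (S − I)·e^(rT) = (601.78 − 13.2360)·e^0.029325 = 588.5440 × 1.029759 = 606.0585
Market HK$587.72 < fair 606.0585: forward underpriced → reverse cash-and-carry (short the stock, invest proceeds at r, pay the dividends, go long the forward).
Profit at T = |F_mkt − F*| = |587.72 − 606.0585| = HK$18.34 per share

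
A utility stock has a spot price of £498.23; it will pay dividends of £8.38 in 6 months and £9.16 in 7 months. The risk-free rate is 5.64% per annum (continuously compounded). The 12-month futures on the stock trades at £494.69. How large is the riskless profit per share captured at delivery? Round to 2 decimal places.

£14.45 per share

PV(dividends) I = 8.38·e^(−0.0564·6/12) + 9.16·e^(−0.0564·7/12) = 17.0105
Fair futures F* = (S − I)·e^(rT) = (498.23 − 17.0105)·e^0.056400 = 481.2195 × 1.058021 = 509.1403
Market £494.69 < fair 509.1403: forward underpriced → reverse cash-and-carry (short the stock, invest proceeds at r, pay the dividends, go long the forward).
Profit at T = |F_mkt − F*| = |494.69 − 509.1403| = £14.45 per share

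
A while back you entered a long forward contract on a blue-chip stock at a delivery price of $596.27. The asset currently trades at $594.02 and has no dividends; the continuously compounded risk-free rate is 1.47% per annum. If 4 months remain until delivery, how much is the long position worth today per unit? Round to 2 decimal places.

$0.66

Current fair forward for the remaining 4 months: F = S·e^(r·T), r = 0.0147
F = 594.02 · e^(0.0147 × 4/12) = 594.02 × 1.004912 = 596.9378
Value of long forward = (F − K)·e^(−rT) = (596.9378 − 596.27) · e^(−0.0147·4/12)
= 0.6678 × 0.995112 = 0.66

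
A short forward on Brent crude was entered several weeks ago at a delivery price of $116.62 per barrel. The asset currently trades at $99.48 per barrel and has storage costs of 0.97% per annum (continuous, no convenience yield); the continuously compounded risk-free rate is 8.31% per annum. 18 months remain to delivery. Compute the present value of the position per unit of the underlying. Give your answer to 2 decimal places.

Current fair forward for the remaining 18 months: F = S·e^((r + u)·T), (r + u) = 0.0831 + 0.0097 = 0.0928
F = 99.48 · e^(0.0928 × 18/12) = 99.48 × 1.149354 = 114.3377
Value of long forward = (F − K)·e^(−rT) = (114.3377 − 116.62) · e^(−0.0831·18/12)
= -2.2823 × 0.882806 = -2.01
Short position value = −(long value) = $2.01

$2.01 per barrel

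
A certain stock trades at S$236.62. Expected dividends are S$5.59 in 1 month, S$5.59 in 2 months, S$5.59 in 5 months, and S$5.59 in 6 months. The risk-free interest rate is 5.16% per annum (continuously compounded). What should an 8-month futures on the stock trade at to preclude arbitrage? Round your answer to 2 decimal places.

PV(dividends) I = 5.59·e^(−0.0516·1/12) + 5.59·e^(−0.0516·2/12) + 5.59·e^(−0.0516·5/12) + 5.59·e^(−0.0516·6/12)
I = 5.5660 + 5.5421 + 5.4711 + 5.4476 = 22.0268
F = (S − I)·e^(rT) = (236.62 − 22.0268) · e^(0.0516·8/12)
= 214.5932 · e^0.034400 = 214.5932 × 1.034999 = S$222.10

S$222.10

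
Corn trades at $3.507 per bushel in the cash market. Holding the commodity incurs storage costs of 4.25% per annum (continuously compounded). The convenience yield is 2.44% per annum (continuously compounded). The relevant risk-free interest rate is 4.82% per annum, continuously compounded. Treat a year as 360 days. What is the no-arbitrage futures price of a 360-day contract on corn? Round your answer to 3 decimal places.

$3.747 per bushel

Net carry = r + u − y = 0.0482 + 0.0425 − 0.0244 = 0.0663
F = S·e^((r+u−y)T) = 3.507 · e^(0.0663 × 360/360) = 3.507 · e^0.066300
= 3.507 × 1.068547 = $3.747 per bushel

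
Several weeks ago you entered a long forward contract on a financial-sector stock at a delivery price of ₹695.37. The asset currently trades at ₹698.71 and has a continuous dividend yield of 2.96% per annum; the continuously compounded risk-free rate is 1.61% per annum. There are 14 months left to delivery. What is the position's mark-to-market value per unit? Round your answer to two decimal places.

-₹7.44

Current fair forward for the remaining 14 months: F = S·e^((r − q)·T), (r − q) = 0.0161 − 0.0296 = -0.0135
F = 698.71 · e^(-0.0135 × 14/12) = 698.71 × 0.984373 = 687.7913
Value of long forward = (F − K)·e^(−rT) = (687.7913 − 695.37) · e^(−0.0161·14/12)
= -7.5787 × 0.981392 = -7.44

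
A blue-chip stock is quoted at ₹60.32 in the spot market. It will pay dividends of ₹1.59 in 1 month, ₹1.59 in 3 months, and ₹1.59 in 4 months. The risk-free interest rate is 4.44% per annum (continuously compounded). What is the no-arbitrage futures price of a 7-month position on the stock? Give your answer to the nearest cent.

PV(dividends) I = 1.59·e^(−0.0444·1/12) + 1.59·e^(−0.0444·3/12) + 1.59·e^(−0.0444·4/12)
I = 1.5841 + 1.5724 + 1.5666 = 4.7231
F = (S − I)·e^(rT) = (60.32 − 4.7231) · e^(0.0444·7/12)
= 55.5969 · e^0.025900 = 55.5969 × 1.026238 = ₹57.06

₹57.06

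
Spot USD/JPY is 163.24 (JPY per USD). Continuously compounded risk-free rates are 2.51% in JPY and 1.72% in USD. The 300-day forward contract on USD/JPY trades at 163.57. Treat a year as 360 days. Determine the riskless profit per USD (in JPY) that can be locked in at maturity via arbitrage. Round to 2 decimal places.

Fair forward: F* = S·e^(carry·T), with carry = (r_JPY − r_USD) = 0.0251 − 0.0172 = 0.0079
F* = 163.24 · e^(0.0079 × 300/360) = 163.24 · e^0.006583 = 163.24 × 1.006605 = 164.3182
Market 163.57 < fair 164.3182: forward underpriced → reverse cash-and-carry (short spot, go long the forward).
At maturity, profit = |F_mkt − F*| = |163.57 − 164.3182| = 0.75 per USD (in JPY)

0.75 per USD (in JPY)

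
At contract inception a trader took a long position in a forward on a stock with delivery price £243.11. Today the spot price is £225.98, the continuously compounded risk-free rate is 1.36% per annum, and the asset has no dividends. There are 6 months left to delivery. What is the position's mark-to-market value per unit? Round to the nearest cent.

Current fair forward for the remaining 6 months: F = S·e^(r·T), r = 0.0136
F = 225.98 · e^(0.0136 × 6/12) = 225.98 × 1.006823 = 227.5219
Value of long forward = (F − K)·e^(−rT) = (227.5219 − 243.11) · e^(−0.0136·6/12)
= -15.5881 × 0.993223 = -15.48

-£15.48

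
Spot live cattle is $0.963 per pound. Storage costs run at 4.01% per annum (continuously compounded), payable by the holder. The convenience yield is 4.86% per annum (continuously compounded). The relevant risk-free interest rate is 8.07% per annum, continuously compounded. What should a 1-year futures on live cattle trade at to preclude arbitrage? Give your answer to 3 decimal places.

$1.035 per pound

Net carry = r + u − y = 0.0807 + 0.0401 − 0.0486 = 0.0722
F = S·e^((r+u−y)T) = 0.963 · e^(0.0722 × 1) = 0.963 · e^0.072200
= 0.963 × 1.074870 = $1.035 per pound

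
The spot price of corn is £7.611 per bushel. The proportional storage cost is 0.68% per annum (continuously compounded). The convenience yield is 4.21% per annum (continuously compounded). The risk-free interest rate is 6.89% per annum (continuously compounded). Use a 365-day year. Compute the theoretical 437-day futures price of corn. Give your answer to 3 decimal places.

£7.923 per bushel

Net carry = r + u − y = 0.0689 + 0.0068 − 0.0421 = 0.0336
F = S·e^((r+u−y)T) = 7.611 · e^(0.0336 × 437/365) = 7.611 · e^0.040228
= 7.611 × 1.041048 = £7.923 per bushel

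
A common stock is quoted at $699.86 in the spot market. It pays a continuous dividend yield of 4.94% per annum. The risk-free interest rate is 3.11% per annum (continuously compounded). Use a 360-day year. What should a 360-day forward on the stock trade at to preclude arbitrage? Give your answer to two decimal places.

F = S·e^((r − q)T) = 699.86 · e^((0.0311 − 0.0494) × 360/360)
= 699.86 · e^-0.018300 = 699.86 × 0.981866
F = $687.17

$687.17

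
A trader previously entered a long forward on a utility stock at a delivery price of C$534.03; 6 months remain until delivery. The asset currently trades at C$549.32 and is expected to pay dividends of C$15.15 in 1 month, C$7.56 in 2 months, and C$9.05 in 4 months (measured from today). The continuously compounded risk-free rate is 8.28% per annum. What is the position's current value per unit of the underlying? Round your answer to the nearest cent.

C$5.64

PV(remaining dividends) I = 15.15·e^(−0.0828·1/12) + 7.56·e^(−0.0828·2/12) + 9.05·e^(−0.0828·4/12) = 31.3058
Current forward F = (S − I)·e^(rT) = (549.32 − 31.3058)·e^(0.0828·6/12) = 518.0142 × 1.042269 = 539.9101
Value (long) = (F − K)·e^(−rT) = (539.9101 − 534.03) × 0.959445 = 5.6416
Value = C$5.64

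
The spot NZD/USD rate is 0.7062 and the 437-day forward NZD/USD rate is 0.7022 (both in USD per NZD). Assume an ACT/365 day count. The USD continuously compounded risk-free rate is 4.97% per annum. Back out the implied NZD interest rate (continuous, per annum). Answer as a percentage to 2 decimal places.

F = S·e^((r_USD − r_NZD)T) ⇒ r_NZD = r_USD − ln(F/S)/T
ln(0.7022/0.7062) = -0.005680; /(437/365) = -0.004744
r_NZD = 0.0497 + 0.004744 = 0.054444
r_NZD = 5.44%

5.44%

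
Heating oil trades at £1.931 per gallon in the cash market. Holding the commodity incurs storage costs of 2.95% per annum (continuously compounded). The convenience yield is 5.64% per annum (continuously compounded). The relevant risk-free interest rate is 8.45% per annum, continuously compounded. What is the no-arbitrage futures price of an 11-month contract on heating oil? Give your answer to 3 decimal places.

Net carry = r + u − y = 0.0845 + 0.0295 − 0.0564 = 0.0576
F = S·e^((r+u−y)T) = 1.931 · e^(0.0576 × 11/12) = 1.931 · e^0.052800
= 1.931 × 1.054219 = £2.036 per gallon

£2.036 per gallon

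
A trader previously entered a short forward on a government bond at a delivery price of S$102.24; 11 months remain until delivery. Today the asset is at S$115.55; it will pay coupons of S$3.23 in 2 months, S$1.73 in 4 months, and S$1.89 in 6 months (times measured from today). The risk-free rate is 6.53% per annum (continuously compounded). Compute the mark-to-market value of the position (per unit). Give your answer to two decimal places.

PV(remaining coupons) I = 3.23·e^(−0.0653·2/12) + 1.73·e^(−0.0653·4/12) + 1.89·e^(−0.0653·6/12) = 6.7171
Current forward F = (S − I)·e^(rT) = (115.55 − 6.7171)·e^(0.0653·11/12) = 108.8329 × 1.061686 = 115.5464
Value (long) = (F − K)·e^(−rT) = (115.5464 − 102.24) × 0.941898 = 12.5333
Short position value = −(long value) = -S$12.53

-S$12.53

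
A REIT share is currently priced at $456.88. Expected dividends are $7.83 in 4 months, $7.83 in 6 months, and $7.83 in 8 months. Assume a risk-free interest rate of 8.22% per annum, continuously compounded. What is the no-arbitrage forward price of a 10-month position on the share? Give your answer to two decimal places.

$465.13

PV(dividends) I = 7.83·e^(−0.0822·4/12) + 7.83·e^(−0.0822·6/12) + 7.83·e^(−0.0822·8/12)
I = 7.6184 + 7.5147 + 7.4125 = 22.5456
F = (S − I)·e^(rT) = (456.88 − 22.5456) · e^(0.0822·10/12)
= 434.3344 · e^0.068500 = 434.3344 × 1.070901 = $465.13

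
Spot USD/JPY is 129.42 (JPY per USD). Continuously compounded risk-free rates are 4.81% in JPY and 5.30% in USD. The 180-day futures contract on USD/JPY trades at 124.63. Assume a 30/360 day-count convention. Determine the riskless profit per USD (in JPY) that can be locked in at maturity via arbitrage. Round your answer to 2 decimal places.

4.47 per USD (in JPY)

Fair futures: F* = S·e^(carry·T), with carry = (r_JPY − r_USD) = 0.0481 − 0.0530 = -0.0049
F* = 129.42 · e^(-0.0049 × 180/360) = 129.42 · e^-0.002450 = 129.42 × 0.997553 = 129.1033
Market 124.63 < fair 129.1033: forward underpriced → reverse cash-and-carry (short spot, go long the forward).
At maturity, profit = |F_mkt − F*| = |124.63 − 129.1033| = 4.47 per USD (in JPY)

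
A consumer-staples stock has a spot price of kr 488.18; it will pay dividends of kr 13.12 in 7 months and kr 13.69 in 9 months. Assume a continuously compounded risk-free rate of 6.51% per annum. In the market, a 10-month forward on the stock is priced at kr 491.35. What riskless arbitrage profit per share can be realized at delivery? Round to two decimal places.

kr 3.05 per share

PV(dividends) I = 13.12·e^(−0.0651·7/12) + 13.69·e^(−0.0651·9/12) = 25.6688
Fair forward F* = (S − I)·e^(rT) = (488.18 − 25.6688)·e^0.054250 = 462.5112 × 1.055749 = 488.2957
Market kr 491.35 > fair 488.2957: forward overpriced → cash-and-carry (borrow at r, buy the stock and collect the dividends, short the forward).
Profit at T = |F_mkt − F*| = |491.35 − 488.2957| = kr 3.05 per share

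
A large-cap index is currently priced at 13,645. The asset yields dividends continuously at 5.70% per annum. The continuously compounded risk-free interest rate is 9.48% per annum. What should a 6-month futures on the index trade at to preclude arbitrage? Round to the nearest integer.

F = S·e^((r − q)T) = 13645 · e^((0.0948 − 0.0570) × 6/12)
= 13645 · e^0.018900 = 13645 × 1.019080
F = 13,905

13,905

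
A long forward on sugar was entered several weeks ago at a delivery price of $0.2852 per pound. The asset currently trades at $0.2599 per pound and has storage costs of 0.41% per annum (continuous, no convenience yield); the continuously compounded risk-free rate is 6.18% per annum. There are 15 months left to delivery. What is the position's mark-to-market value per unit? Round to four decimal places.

-$0.0028 per pound

Current fair forward for the remaining 15 months: F = S·e^((r + u)·T), (r + u) = 0.0618 + 0.0041 = 0.0659
F = 0.2599 · e^(0.0659 × 15/12) = 0.2599 × 1.085863 = 0.2822
Value of long forward = (F − K)·e^(−rT) = (0.2822 − 0.2852) · e^(−0.0618·15/12)
= -0.0030 × 0.925658 = -0.0028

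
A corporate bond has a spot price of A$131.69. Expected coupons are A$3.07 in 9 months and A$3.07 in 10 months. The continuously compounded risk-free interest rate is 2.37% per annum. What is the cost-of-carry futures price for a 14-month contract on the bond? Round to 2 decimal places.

PV(coupons) I = 3.07·e^(−0.0237·9/12) + 3.07·e^(−0.0237·10/12)
I = 3.0159 + 3.0100 = 6.0259
F = (S − I)·e^(rT) = (131.69 − 6.0259) · e^(0.0237·14/12)
= 125.6641 · e^0.027650 = 125.6641 × 1.028036 = A$129.19

A$129.19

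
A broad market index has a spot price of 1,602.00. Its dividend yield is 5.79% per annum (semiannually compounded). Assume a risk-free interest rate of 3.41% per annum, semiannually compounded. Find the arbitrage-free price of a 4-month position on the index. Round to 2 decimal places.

F = S · (1+r/2)^(2T) / (1+q/2)^(2T)
= 1602.00 × 1.01133461 / 1.01920806 = 1602.00 × 0.99227493
F = 1,589.62

1,589.62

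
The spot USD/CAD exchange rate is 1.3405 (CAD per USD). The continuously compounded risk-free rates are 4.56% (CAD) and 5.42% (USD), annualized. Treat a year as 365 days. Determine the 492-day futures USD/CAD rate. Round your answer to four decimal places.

1.3251

F = S·e^((r_CAD − r_USD)T) = 1.3405 · e^((0.0456 − 0.0542) × 492/365)
= 1.3405 · e^-0.011592 = 1.3405 × 0.988475
F = 1.3251 CAD per USD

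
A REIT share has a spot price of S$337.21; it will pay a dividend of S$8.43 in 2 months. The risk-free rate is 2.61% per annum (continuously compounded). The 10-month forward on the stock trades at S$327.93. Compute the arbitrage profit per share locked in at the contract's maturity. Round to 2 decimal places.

S$8.12 per share

PV(dividends) I = 8.43·e^(−0.0261·2/12) = 8.3934
Fair forward F* = (S − I)·e^(rT) = (337.21 − 8.3934)·e^0.021750 = 328.8166 × 1.021988 = 336.0466
Market S$327.93 < fair 336.0466: forward underpriced → reverse cash-and-carry (short the stock, invest proceeds at r, pay the dividends, go long the forward).
Profit at T = |F_mkt − F*| = |327.93 − 336.0466| = S$8.12 per share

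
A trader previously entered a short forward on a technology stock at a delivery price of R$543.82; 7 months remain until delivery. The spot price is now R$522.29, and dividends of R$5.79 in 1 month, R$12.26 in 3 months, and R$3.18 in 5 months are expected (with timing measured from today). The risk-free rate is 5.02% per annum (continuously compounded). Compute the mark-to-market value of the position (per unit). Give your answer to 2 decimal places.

R$26.82

PV(remaining dividends) I = 5.79·e^(−0.0502·1/12) + 12.26·e^(−0.0502·3/12) + 3.18·e^(−0.0502·5/12) = 20.9871
Current forward F = (S − I)·e^(rT) = (522.29 − 20.9871)·e^(0.0502·7/12) = 501.3029 × 1.029716 = 516.1996
Value (long) = (F − K)·e^(−rT) = (516.1996 − 543.82) × 0.971141 = -26.8233
Short position value = −(long value) = R$26.82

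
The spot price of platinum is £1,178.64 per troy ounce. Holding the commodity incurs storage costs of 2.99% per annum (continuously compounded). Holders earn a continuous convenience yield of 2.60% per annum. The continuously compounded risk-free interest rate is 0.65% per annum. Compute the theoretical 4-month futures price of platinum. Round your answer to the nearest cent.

£1,182.73 per troy ounce

Net carry = r + u − y = 0.0065 + 0.0299 − 0.0260 = 0.0104
F = S·e^((r+u−y)T) = 1178.64 · e^(0.0104 × 4/12) = 1178.64 · e^0.00346667
= 1178.64 × 1.00347269 = £1,182.73 per troy ounce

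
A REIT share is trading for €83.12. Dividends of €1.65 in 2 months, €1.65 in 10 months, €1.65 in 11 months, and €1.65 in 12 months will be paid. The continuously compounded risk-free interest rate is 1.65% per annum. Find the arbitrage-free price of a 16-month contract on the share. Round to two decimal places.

PV(dividends) I = 1.65·e^(−0.0165·2/12) + 1.65·e^(−0.0165·10/12) + 1.65·e^(−0.0165·11/12) + 1.65·e^(−0.0165·12/12)
I = 1.6455 + 1.6275 + 1.6252 + 1.6230 = 6.5212
F = (S − I)·e^(rT) = (83.12 − 6.5212) · e^(0.0165·16/12)
= 76.5988 · e^0.022000 = 76.5988 × 1.022244 = €78.30

€78.30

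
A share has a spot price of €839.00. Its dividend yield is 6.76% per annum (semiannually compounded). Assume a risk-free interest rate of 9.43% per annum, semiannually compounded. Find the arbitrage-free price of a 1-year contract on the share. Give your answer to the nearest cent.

€860.81

F = S · (1+r/2)^(2T) / (1+q/2)^(2T)
= 839.00 × 1.096523 / 1.068742 = 839.00 × 1.025994
F = €860.81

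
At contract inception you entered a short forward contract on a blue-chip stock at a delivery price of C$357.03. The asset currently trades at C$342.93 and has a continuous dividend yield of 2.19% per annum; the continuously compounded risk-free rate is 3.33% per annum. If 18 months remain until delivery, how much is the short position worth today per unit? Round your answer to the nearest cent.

C$7.79

Current fair forward for the remaining 18 months: F = S·e^((r − q)·T), (r − q) = 0.0333 − 0.0219 = 0.0114
F = 342.93 · e^(0.0114 × 18/12) = 342.93 × 1.017247 = 348.8445
Value of long forward = (F − K)·e^(−rT) = (348.8445 − 357.03) · e^(−0.0333·18/12)
= -8.1855 × 0.951277 = -7.79
Short position value = −(long value) = C$7.79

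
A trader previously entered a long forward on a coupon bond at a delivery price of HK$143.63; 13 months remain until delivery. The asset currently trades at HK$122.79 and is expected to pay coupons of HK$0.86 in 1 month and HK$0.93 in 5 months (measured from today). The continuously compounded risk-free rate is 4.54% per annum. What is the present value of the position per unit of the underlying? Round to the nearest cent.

PV(remaining coupons) I = 0.86·e^(−0.0454·1/12) + 0.93·e^(−0.0454·5/12) = 1.7693
Current forward F = (S − I)·e^(rT) = (122.79 − 1.7693)·e^(0.0454·13/12) = 121.0207 × 1.050413 = 127.1217
Value (long) = (F − K)·e^(−rT) = (127.1217 − 143.63) × 0.952007 = -15.7160
Value = -HK$15.72

-HK$15.72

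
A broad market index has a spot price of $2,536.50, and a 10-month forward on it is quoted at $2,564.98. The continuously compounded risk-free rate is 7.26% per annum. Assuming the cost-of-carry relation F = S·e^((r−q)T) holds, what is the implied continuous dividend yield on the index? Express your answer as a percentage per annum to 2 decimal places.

From F = S·e^((r−q)T): (r − q) = ln(F/S)/T
ln(2564.98/2536.50) = ln(1.011228) = 0.011165
(r − q) = 0.011165 / (10/12) = 0.013398
q = r − ln(F/S)/T = 0.0726 − 0.013398 = 0.059202
q = 5.92%

5.92%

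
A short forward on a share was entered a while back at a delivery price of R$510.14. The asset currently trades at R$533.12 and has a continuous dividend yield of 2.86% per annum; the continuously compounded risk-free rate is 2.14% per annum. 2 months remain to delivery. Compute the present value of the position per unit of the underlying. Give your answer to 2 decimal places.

-R$22.26

Current fair forward for the remaining 2 months: F = S·e^((r − q)·T), (r − q) = 0.0214 − 0.0286 = -0.0072
F = 533.12 · e^(-0.0072 × 2/12) = 533.12 × 0.998801 = 532.4808
Value of long forward = (F − K)·e^(−rT) = (532.4808 − 510.14) · e^(−0.0214·2/12)
= 22.3408 × 0.996440 = 22.26
Short position value = −(long value) = -R$22.26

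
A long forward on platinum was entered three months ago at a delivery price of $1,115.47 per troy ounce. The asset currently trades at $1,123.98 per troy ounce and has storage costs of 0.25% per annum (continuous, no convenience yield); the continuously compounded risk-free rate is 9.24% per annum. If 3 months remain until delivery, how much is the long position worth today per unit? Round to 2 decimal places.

Current fair forward for the remaining 3 months: F = S·e^((r + u)·T), (r + u) = 0.0924 + 0.0025 = 0.0949
F = 1123.98 · e^(0.0949 × 3/12) = 1123.98 × 1.02400868 = 1150.9653
Value of long forward = (F − K)·e^(−rT) = (1150.9653 − 1115.47) · e^(−0.0924·3/12)
= 35.4953 × 0.97716476 = 34.68

$34.68 per troy ounce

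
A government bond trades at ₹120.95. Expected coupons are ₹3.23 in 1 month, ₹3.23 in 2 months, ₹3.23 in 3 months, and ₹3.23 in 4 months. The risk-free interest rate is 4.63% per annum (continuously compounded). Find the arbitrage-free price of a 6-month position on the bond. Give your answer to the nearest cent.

PV(coupons) I = 3.23·e^(−0.0463·1/12) + 3.23·e^(−0.0463·2/12) + 3.23·e^(−0.0463·3/12) + 3.23·e^(−0.0463·4/12)
I = 3.2176 + 3.2052 + 3.1928 + 3.1805 = 12.7961
F = (S − I)·e^(rT) = (120.95 − 12.7961) · e^(0.0463·6/12)
= 108.1539 · e^0.023150 = 108.1539 × 1.023420 = ₹110.69

₹110.69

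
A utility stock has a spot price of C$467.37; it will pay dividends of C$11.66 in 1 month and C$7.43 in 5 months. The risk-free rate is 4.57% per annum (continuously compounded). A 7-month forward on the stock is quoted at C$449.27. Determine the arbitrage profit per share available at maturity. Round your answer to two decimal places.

PV(dividends) I = 11.66·e^(−0.0457·1/12) + 7.43·e^(−0.0457·5/12) = 18.9055
Fair forward F* = (S − I)·e^(rT) = (467.37 − 18.9055)·e^0.026658 = 448.4645 × 1.027017 = 460.5807
Market C$449.27 < fair 460.5807: forward underpriced → reverse cash-and-carry (short the stock, invest proceeds at r, pay the dividends, go long the forward).
Profit at T = |F_mkt − F*| = |449.27 − 460.5807| = C$11.31 per share

C$11.31 per share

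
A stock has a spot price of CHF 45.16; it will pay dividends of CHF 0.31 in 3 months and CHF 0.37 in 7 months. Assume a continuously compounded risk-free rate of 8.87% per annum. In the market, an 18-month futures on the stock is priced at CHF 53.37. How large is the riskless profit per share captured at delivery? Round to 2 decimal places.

CHF 2.53 per share

PV(dividends) I = 0.31·e^(−0.0887·3/12) + 0.37·e^(−0.0887·7/12) = 0.6545
Fair futures F* = (S − I)·e^(rT) = (45.16 − 0.6545)·e^0.133050 = 44.5055 × 1.142307 = 50.8389
Market CHF 53.37 > fair 50.8389: forward overpriced → cash-and-carry (borrow at r, buy the stock and collect the dividends, short the forward).
Profit at T = |F_mkt − F*| = |53.37 − 50.8389| = CHF 2.53 per share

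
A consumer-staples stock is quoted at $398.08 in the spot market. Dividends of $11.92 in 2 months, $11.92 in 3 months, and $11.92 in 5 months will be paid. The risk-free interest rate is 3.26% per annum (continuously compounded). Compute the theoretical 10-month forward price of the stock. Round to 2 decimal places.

PV(dividends) I = 11.92·e^(−0.0326·2/12) + 11.92·e^(−0.0326·3/12) + 11.92·e^(−0.0326·5/12)
I = 11.8554 + 11.8232 + 11.7592 = 35.4378
F = (S − I)·e^(rT) = (398.08 − 35.4378) · e^(0.0326·10/12)
= 362.6422 · e^0.027167 = 362.6422 × 1.027539 = $372.63

$372.63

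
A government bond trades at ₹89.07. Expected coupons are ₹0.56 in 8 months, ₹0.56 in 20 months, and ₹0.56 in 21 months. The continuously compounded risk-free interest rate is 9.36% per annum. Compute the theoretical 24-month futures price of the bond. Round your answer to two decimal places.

PV(coupons) I = 0.56·e^(−0.0936·8/12) + 0.56·e^(−0.0936·20/12) + 0.56·e^(−0.0936·21/12)
I = 0.5261 + 0.4791 + 0.4754 = 1.4806
F = (S − I)·e^(rT) = (89.07 − 1.4806) · e^(0.0936·24/12)
= 87.5894 · e^0.187200 = 87.5894 × 1.205868 = ₹105.62

₹105.62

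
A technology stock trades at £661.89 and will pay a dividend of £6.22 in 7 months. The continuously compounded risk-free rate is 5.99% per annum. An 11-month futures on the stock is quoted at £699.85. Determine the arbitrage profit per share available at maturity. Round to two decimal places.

£6.95 per share

PV(dividends) I = 6.22·e^(−0.0599·7/12) = 6.0064
Fair futures F* = (S − I)·e^(rT) = (661.89 − 6.0064)·e^0.054908 = 655.8836 × 1.056443 = 692.9036
Market £699.85 > fair 692.9036: forward overpriced → cash-and-carry (borrow at r, buy the stock and collect the dividends, short the forward).
Profit at T = |F_mkt − F*| = |699.85 − 692.9036| = £6.95 per share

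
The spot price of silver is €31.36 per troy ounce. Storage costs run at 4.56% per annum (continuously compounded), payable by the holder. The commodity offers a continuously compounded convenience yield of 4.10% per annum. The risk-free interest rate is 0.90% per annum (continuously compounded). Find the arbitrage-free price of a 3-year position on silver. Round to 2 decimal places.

€32.67 per troy ounce

Net carry = r + u − y = 0.0090 + 0.0456 − 0.0410 = 0.0136
F = S·e^((r+u−y)T) = 31.36 · e^(0.0136 × 3) = 31.36 · e^0.040800
= 31.36 × 1.041644 = €32.67 per troy ounce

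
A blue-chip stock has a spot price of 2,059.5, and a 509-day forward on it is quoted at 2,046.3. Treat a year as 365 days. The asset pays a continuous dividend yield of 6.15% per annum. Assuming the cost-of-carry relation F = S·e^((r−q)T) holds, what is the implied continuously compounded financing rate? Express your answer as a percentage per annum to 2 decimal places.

5.69%

From F = S·e^((r−q)T): (r − q) = ln(F/S)/T
ln(2046.3/2059.5) = ln(0.993591) = -0.006430
(r − q) = -0.006430 / (509/365) = -0.004611
r = ln(F/S)/T + q = -0.004611 + 0.0615 = 0.056889
r = 5.69%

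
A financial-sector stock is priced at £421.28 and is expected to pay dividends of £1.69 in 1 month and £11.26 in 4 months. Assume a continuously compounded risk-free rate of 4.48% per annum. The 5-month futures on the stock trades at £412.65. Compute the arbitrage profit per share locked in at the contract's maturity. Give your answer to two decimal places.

PV(dividends) I = 1.69·e^(−0.0448·1/12) + 11.26·e^(−0.0448·4/12) = 12.7768
Fair futures F* = (S − I)·e^(rT) = (421.28 − 12.7768)·e^0.018667 = 408.5032 × 1.018842 = 416.2002
Market £412.65 < fair 416.2002: forward underpriced → reverse cash-and-carry (short the stock, invest proceeds at r, pay the dividends, go long the forward).
Profit at T = |F_mkt − F*| = |412.65 − 416.2002| = £3.55 per share

£3.55 per share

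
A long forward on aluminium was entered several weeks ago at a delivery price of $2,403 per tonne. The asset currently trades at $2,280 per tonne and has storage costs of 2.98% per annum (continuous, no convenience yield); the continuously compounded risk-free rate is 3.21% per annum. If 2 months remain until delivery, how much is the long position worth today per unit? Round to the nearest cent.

Current fair forward for the remaining 2 months: F = S·e^((r + u)·T), (r + u) = 0.0321 + 0.0298 = 0.0619
F = 2280 · e^(0.0619 × 2/12) = 2280 × 1.01037007 = 2303.6438
Value of long forward = (F − K)·e^(−rT) = (2303.6438 − 2403) · e^(−0.0321·2/12)
= -99.3562 × 0.99466429 = -98.83

-$98.83 per tonne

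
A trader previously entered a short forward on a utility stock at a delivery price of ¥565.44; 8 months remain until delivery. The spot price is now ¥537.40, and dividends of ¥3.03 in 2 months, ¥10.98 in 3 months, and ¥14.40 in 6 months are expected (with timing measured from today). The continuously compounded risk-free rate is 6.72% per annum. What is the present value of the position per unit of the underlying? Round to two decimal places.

¥30.98

PV(remaining dividends) I = 3.03·e^(−0.0672·2/12) + 10.98·e^(−0.0672·3/12) + 14.40·e^(−0.0672·6/12) = 27.7175
Current forward F = (S − I)·e^(rT) = (537.40 − 27.7175)·e^(0.0672·8/12) = 509.6825 × 1.045819 = 533.0356
Value (long) = (F − K)·e^(−rT) = (533.0356 − 565.44) × 0.956189 = -30.9847
Short position value = −(long value) = ¥30.98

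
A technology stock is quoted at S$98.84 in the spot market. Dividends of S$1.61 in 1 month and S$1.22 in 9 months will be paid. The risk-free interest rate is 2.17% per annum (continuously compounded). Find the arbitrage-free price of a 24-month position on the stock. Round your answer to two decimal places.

PV(dividends) I = 1.61·e^(−0.0217·1/12) + 1.22·e^(−0.0217·9/12)
I = 1.6071 + 1.2003 = 2.8074
F = (S − I)·e^(rT) = (98.84 − 2.8074) · e^(0.0217·24/12)
= 96.0326 · e^0.043400 = 96.0326 × 1.044356 = S$100.29

S$100.29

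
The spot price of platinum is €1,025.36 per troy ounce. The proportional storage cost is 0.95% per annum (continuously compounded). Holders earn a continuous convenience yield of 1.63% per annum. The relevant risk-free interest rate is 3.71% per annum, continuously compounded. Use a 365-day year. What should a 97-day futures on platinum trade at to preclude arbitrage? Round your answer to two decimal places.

€1,033.65 per troy ounce

Net carry = r + u − y = 0.0371 + 0.0095 − 0.0163 = 0.0303
F = S·e^((r+u−y)T) = 1025.36 · e^(0.0303 × 97/365) = 1025.36 · e^0.00805233
= 1025.36 × 1.00808484 = €1,033.65 per troy ounce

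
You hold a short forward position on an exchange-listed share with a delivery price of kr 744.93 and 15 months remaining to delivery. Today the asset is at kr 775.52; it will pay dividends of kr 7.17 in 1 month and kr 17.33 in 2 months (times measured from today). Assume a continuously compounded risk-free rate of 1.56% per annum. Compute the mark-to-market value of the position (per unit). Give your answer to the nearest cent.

PV(remaining dividends) I = 7.17·e^(−0.0156·1/12) + 17.33·e^(−0.0156·2/12) = 24.4457
Current forward F = (S − I)·e^(rT) = (775.52 − 24.4457)·e^(0.0156·15/12) = 751.0743 × 1.019691 = 765.8637
Value (long) = (F − K)·e^(−rT) = (765.8637 − 744.93) × 0.980689 = 20.5294
Short position value = −(long value) = -kr 20.53

-kr 20.53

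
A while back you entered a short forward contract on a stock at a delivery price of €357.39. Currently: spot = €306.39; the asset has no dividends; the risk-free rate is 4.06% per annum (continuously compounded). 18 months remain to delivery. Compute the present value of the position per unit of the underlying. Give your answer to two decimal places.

Current fair forward for the remaining 18 months: F = S·e^(r·T), r = 0.0406
F = 306.39 · e^(0.0406 × 18/12) = 306.39 × 1.062793 = 325.6291
Value of long forward = (F − K)·e^(−rT) = (325.6291 − 357.39) · e^(−0.0406·18/12)
= -31.7609 × 0.940917 = -29.88
Short position value = −(long value) = €29.88

€29.88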